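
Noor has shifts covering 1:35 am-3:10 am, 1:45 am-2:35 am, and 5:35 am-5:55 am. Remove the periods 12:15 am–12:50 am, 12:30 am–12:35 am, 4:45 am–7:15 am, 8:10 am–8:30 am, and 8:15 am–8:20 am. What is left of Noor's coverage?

Merge the first list: 1:35 am-3:10 am, 5:35 am-5:55 am.
Merge the second list: 12:15 am-12:50 am, 4:45 am-7:15 am, 8:10 am-8:30 am.
1:35 am-3:10 am: nothing removed.
5:35 am-5:55 am: entirely removed.

1:35 am-3:10 am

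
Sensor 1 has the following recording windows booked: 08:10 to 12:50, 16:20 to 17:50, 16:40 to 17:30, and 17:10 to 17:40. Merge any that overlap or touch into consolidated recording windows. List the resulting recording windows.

16:20-17:50 is disjoint → start new block.
16:40-17:30 overlaps/touches 16:20-17:50 → extend to 16:20-17:50.
17:10-17:40 overlaps/touches 16:20-17:50 → extend to 16:20-17:50.

08:10-12:50, 16:20-17:50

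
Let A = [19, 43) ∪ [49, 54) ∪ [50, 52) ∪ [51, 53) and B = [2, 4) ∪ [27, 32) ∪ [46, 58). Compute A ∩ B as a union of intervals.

[27, 32) ∪ [49, 54)

Merge the first list: [19, 43), [49, 54).
[19, 43) ∩ B → [27, 32).
[49, 54) ∩ B → [49, 54).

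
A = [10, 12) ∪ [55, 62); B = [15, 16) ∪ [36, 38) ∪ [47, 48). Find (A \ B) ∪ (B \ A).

[10, 12) ∪ [15, 16) ∪ [36, 38) ∪ [47, 48) ∪ [55, 62)

A but not B: [10, 12), [55, 62).
B but not A: [15, 16), [36, 38), [47, 48).
Combining gives A △ B.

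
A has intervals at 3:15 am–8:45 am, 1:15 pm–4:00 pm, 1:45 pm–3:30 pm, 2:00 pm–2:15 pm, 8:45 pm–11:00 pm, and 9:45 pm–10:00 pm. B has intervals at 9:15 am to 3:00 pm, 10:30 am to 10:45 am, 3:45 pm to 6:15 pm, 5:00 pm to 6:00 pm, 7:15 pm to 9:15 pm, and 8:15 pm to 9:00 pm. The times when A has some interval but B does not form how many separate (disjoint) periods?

A, merged: 3:15 am-8:45 am, 1:15 pm-4:00 pm, 8:45 pm-11:00 pm.
B, merged: 9:15 am-3:00 pm, 3:45 pm-6:15 pm, 7:15 pm-9:15 pm.
A \ B = 3:15 am-8:45 am, 3:00 pm-3:45 pm, 9:15 pm-11:00 pm.
That is 3 disjoint pieces.

3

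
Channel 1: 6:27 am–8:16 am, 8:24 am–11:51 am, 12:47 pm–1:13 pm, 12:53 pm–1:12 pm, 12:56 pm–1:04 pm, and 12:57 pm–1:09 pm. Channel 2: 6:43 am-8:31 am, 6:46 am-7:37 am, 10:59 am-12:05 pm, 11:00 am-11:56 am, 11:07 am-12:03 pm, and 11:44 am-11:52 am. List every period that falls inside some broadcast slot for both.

6:43 am–8:16 am, 8:24 am–8:31 am, 10:59 am–11:51 am

Merge the first list: 6:27 am–8:16 am, 8:24 am–11:51 am, 12:47 pm–1:13 pm.
Merge the second list: 6:43 am–8:31 am, 10:59 am–12:05 pm.
6:27 am–8:16 am meets the second set on 6:43 am–8:16 am.
8:24 am–11:51 am meets the second set on 8:24 am–8:31 am, 10:59 am–11:51 am.
12:47 pm–1:13 pm: no overlap with the second set.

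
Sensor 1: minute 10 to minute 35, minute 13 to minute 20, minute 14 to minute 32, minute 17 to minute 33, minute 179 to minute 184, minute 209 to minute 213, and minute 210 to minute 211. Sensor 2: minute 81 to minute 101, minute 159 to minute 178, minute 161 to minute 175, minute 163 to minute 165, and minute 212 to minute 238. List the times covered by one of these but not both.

minute 10 to minute 35, minute 81 to minute 101, minute 159 to minute 178, minute 179 to minute 184, minute 209 to minute 212, minute 213 to minute 238

First set merges to minute 10 to minute 35, minute 179 to minute 184, minute 209 to minute 213.
Second set merges to minute 81 to minute 101, minute 159 to minute 178, minute 212 to minute 238.
A \ B = minute 10 to minute 35, minute 179 to minute 184, minute 209 to minute 212.
B \ A = minute 81 to minute 101, minute 159 to minute 178, minute 213 to minute 238.
Union of the two gives the symmetric difference.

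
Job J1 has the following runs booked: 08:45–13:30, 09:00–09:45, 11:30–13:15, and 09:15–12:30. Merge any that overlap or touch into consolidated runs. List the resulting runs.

08:45–13:30

Sort by start: 08:45–13:30, 09:00–09:45, 09:15–12:30, 11:30–13:15.
09:00–09:45 overlaps/touches 08:45–13:30 → extend to 08:45–13:30.
09:15–12:30 overlaps/touches 08:45–13:30 → extend to 08:45–13:30.
11:30–13:15 overlaps/touches 08:45–13:30 → extend to 08:45–13:30.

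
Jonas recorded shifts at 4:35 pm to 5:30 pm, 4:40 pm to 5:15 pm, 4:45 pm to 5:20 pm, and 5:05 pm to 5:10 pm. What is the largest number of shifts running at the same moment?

4

Walk the sorted start/end points keeping a running depth.
The depth first hits 4 at 5:05 pm.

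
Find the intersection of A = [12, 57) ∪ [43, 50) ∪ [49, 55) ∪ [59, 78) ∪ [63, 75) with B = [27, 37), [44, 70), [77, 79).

[27, 37) ∪ [44, 57) ∪ [59, 70) ∪ [77, 78)

First set merges to [12, 57), [59, 78).
[12, 57) overlaps B on [27, 37), [44, 57).
[59, 78) overlaps B on [59, 70), [77, 78).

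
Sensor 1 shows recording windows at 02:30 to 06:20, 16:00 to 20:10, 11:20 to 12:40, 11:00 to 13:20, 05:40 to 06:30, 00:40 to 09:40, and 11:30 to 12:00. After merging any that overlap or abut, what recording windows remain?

00:40–09:40, 11:00–13:20, 16:00–20:10

Sort by start: 00:40–09:40, 02:30–06:20, 05:40–06:30, 11:00–13:20, 11:20–12:40, 11:30–12:00, 16:00–20:10.
02:30–06:20 overlaps/touches 00:40–09:40 → extend to 00:40–09:40.
05:40–06:30 overlaps/touches 00:40–09:40 → extend to 00:40–09:40.
11:00–13:20 is disjoint → start new block.
11:20–12:40 overlaps/touches 11:00–13:20 → extend to 11:00–13:20.
11:30–12:00 overlaps/touches 11:00–13:20 → extend to 11:00–13:20.
16:00–20:10 is disjoint → start new block.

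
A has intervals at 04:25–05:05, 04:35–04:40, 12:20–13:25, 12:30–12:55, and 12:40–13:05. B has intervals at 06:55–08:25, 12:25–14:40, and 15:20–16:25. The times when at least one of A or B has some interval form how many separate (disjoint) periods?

4

Merge the first list: 04:25–05:05, 12:20–13:25.
A ∪ B = 04:25–05:05, 06:55–08:25, 12:20–14:40, 15:20–16:25.
That is 4 disjoint pieces.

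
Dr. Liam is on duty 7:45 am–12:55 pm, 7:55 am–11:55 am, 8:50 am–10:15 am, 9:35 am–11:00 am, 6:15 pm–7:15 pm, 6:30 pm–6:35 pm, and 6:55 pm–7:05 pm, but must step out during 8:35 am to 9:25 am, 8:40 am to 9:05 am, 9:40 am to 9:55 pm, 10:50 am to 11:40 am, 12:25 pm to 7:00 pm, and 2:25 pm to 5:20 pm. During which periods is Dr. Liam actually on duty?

7:45 am–8:35 am, 9:25 am–9:40 am

Merge the first list: 7:45 am–12:55 pm, 6:15 pm–7:15 pm.
Merge the second list: 8:35 am–9:25 am, 9:40 am–9:55 pm.
7:45 am–12:55 pm with B removed leaves 7:45 am–8:35 am, 9:25 am–9:40 am.
6:15 pm–7:15 pm lies entirely inside B → drops out.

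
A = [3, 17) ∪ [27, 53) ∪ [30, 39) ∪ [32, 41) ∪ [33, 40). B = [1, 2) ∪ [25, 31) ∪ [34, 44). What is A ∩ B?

[27, 31) ∪ [34, 44)

A, merged: [3, 17), [27, 53).
[3, 17) falls entirely outside B.
[27, 53) overlaps B on [27, 31), [34, 44).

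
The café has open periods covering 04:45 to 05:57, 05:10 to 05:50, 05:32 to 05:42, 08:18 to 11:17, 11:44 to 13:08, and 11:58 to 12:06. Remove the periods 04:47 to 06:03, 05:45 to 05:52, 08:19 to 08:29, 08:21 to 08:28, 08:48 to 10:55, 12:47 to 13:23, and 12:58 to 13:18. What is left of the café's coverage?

04:45–04:47, 08:18–08:19, 08:29–08:48, 10:55–11:17, 11:44–12:47

First set merges to 04:45–05:57, 08:18–11:17, 11:44–13:08.
Second set merges to 04:47–06:03, 08:19–08:29, 08:48–10:55, 12:47–13:23.
04:45–05:57 with B removed leaves 04:45–04:47.
08:18–11:17 with B removed leaves 08:18–08:19, 08:29–08:48, 10:55–11:17.
11:44–13:08 with B removed leaves 11:44–12:47.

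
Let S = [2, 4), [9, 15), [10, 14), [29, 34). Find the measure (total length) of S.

Merged: [2, 4), [9, 15), [29, 34).
Lengths: 2 + 6 + 5 = 13.

13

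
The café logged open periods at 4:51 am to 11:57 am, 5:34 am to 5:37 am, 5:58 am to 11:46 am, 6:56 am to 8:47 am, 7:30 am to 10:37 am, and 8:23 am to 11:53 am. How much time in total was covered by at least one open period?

7 h 6 min

Merged: 4:51 am–11:57 am.
Length: 7 h 6 min.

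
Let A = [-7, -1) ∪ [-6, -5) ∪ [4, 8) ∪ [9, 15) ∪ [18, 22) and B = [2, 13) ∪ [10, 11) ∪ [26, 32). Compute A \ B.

First set merges to [-7, -1), [4, 8), [9, 15), [18, 22).
Second set merges to [2, 13), [26, 32).
[-7, -1): nothing removed.
[4, 8): entirely removed.
[9, 15) \ B = [13, 15).
[18, 22): nothing removed.

[-7, -1) ∪ [13, 15) ∪ [18, 22)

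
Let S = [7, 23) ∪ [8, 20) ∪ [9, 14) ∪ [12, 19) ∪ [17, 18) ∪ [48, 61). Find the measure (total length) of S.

Merged: [7, 23), [48, 61).
Lengths: 16 + 13 = 29.

29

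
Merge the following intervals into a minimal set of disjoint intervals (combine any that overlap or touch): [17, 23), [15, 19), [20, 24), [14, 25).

Sort by start: [14, 25), [15, 19), [17, 23), [20, 24).
[15, 19) overlaps/touches [14, 25) → extend to [14, 25).
[17, 23) overlaps/touches [14, 25) → extend to [14, 25).
[20, 24) overlaps/touches [14, 25) → extend to [14, 25).

[14, 25)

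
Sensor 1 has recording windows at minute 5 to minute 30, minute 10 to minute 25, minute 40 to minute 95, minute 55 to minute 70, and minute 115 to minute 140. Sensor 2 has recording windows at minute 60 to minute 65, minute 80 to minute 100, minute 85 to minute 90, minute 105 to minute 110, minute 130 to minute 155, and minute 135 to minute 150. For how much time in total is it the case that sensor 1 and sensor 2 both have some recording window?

First set merges to minute 5 to minute 30, minute 40 to minute 95, minute 115 to minute 140.
Second set merges to minute 60 to minute 65, minute 80 to minute 100, minute 105 to minute 110, minute 130 to minute 155.
A ∩ B = minute 60 to minute 65, minute 80 to minute 95, minute 130 to minute 140.
Total: 5 minutes + 15 minutes + 10 minutes = 30 minutes.

30 minutes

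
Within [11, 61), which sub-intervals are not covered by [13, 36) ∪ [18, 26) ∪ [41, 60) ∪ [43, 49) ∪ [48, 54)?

The merged coverage is [13, 36), [41, 60).
Gaps within [11, 61): [11, 13), [36, 41), [60, 61).

[11, 13) ∪ [36, 41) ∪ [60, 61)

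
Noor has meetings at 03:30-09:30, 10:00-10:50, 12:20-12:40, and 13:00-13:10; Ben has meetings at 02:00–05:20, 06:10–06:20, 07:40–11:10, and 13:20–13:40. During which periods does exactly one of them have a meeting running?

A but not B: 05:20-06:10, 06:20-07:40, 12:20-12:40, 13:00-13:10.
B but not A: 02:00-03:30, 09:30-10:00, 10:50-11:10, 13:20-13:40.
Combining gives A △ B.

02:00-03:30, 05:20-06:10, 06:20-07:40, 09:30-10:00, 10:50-11:10, 12:20-12:40, 13:00-13:10, 13:20-13:40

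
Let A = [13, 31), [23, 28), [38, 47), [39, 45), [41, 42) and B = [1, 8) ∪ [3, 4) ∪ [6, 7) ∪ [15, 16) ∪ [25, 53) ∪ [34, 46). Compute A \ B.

Merge the first list: [13, 31), [38, 47).
Merge the second list: [1, 8), [15, 16), [25, 53).
[13, 31) \ B = [13, 15), [16, 25).
[38, 47): entirely removed.

[13, 15) ∪ [16, 25)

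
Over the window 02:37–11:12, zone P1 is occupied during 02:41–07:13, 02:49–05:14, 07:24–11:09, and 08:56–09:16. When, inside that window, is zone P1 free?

Covered (merged): 02:41–07:13, 07:24–11:09.
Uncovered inside 02:37–11:12: 02:37–02:41, 07:13–07:24, 11:09–11:12.

02:37–02:41, 07:13–07:24, 11:09–11:12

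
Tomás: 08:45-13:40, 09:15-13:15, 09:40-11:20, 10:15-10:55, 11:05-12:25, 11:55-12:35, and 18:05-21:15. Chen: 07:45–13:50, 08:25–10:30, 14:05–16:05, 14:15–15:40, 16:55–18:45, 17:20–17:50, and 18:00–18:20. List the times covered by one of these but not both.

Merge the first list: 08:45–13:40, 18:05–21:15.
Merge the second list: 07:45–13:50, 14:05–16:05, 16:55–18:45.
A \ B = 18:45–21:15.
B \ A = 07:45–08:45, 13:40–13:50, 14:05–16:05, 16:55–18:05.
Union of the two gives the symmetric difference.

07:45–08:45, 13:40–13:50, 14:05–16:05, 16:55–18:05, 18:45–21:15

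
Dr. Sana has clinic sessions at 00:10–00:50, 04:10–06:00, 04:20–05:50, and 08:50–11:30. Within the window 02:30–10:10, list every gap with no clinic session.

02:30-04:10, 06:00-08:50

Covered (merged): 00:10-00:50, 04:10-06:00, 08:50-11:30.
Uncovered inside 02:30-10:10: 02:30-04:10, 06:00-08:50.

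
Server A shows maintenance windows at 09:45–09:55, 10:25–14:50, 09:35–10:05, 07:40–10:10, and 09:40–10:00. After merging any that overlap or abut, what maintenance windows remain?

07:40-10:10, 10:25-14:50

Sort by start: 07:40-10:10, 09:35-10:05, 09:40-10:00, 09:45-09:55, 10:25-14:50.
09:35-10:05 overlaps/touches 07:40-10:10 → extend to 07:40-10:10.
09:40-10:00 overlaps/touches 07:40-10:10 → extend to 07:40-10:10.
09:45-09:55 overlaps/touches 07:40-10:10 → extend to 07:40-10:10.
10:25-14:50 is disjoint → start new block.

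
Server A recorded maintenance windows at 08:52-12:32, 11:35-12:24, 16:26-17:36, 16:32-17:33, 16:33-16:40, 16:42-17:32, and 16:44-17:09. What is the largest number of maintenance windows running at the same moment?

4

At 16:44, 4 of the intervals are simultaneously active.
No point has more.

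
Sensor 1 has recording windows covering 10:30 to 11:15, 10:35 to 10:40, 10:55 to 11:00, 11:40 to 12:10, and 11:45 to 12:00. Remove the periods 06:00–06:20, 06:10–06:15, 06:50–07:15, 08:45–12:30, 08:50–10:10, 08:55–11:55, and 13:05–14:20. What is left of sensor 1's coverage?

none

Merge the first list: 10:30–11:15, 11:40–12:10.
Merge the second list: 06:00–06:20, 06:50–07:15, 08:45–12:30, 13:05–14:20.
10:30–11:15: fully covered by B → removed.
11:40–12:10: fully covered by B → removed.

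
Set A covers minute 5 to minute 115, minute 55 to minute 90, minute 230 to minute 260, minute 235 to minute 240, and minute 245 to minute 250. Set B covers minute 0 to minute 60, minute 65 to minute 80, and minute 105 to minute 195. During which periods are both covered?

First set merges to minute 5 to minute 115, minute 230 to minute 260.
minute 5 to minute 115 meets the second set on minute 5 to minute 60, minute 65 to minute 80, minute 105 to minute 115.
minute 230 to minute 260: no overlap with the second set.

minute 5 to minute 60, minute 65 to minute 80, minute 105 to minute 115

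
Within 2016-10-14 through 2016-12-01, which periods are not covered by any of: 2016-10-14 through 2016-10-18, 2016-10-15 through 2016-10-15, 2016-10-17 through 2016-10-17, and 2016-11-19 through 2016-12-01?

2016-10-19 through 2016-11-18

The merged coverage is 2016-10-14 through 2016-10-18, 2016-11-19 through 2016-12-01.
Complement within 2016-10-14 through 2016-12-01: 2016-10-19 through 2016-11-18.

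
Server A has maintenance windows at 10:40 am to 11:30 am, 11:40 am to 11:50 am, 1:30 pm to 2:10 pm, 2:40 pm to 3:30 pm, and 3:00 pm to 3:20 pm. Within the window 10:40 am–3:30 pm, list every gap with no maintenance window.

11:30 am–11:40 am, 11:50 am–1:30 pm, 2:10 pm–2:40 pm

After merging, the occupied span is 10:40 am–11:30 am, 11:40 am–11:50 am, 1:30 pm–2:10 pm, 2:40 pm–3:30 pm.
Uncovered inside 10:40 am–3:30 pm: 11:30 am–11:40 am, 11:50 am–1:30 pm, 2:10 pm–2:40 pm.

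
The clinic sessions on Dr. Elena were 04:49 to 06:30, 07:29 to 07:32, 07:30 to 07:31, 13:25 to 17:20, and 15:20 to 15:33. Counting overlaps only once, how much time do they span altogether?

Merged: 04:49-06:30, 07:29-07:32, 13:25-17:20.
Lengths: 1 h 41 min + 3 min + 3 h 55 min = 5 h 39 min.

5 h 39 min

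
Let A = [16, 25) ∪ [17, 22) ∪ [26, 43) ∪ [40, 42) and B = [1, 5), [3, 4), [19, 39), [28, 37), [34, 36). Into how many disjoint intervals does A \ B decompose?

2

Merge the first list: [16, 25), [26, 43).
Merge the second list: [1, 5), [19, 39).
A \ B = [16, 19), [39, 43).
That is 2 disjoint pieces.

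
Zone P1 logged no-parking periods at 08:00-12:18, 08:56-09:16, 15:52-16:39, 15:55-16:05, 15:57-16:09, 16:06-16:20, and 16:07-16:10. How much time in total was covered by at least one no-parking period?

Merged: 08:00–12:18, 15:52–16:39.
Lengths: 4 h 18 min + 47 min = 5 h 5 min.

5 h 5 min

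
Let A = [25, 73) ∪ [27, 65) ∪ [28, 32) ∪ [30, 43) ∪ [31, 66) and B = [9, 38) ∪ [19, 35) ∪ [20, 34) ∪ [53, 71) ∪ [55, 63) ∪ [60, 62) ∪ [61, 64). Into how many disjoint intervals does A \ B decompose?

First set merges to [25, 73).
Second set merges to [9, 38), [53, 71).
A \ B = [38, 53), [71, 73).
That is 2 disjoint pieces.

2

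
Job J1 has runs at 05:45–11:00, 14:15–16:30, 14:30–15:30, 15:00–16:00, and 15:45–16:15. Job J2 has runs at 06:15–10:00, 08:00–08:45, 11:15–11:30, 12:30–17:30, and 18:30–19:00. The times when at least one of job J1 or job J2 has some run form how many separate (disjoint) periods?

Merge the first list: 05:45–11:00, 14:15–16:30.
Merge the second list: 06:15–10:00, 11:15–11:30, 12:30–17:30, 18:30–19:00.
A ∪ B = 05:45–11:00, 11:15–11:30, 12:30–17:30, 18:30–19:00.
That is 4 disjoint pieces.

4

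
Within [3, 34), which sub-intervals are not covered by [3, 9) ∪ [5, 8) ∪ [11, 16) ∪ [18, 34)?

[9, 11) ∪ [16, 18)

The merged coverage is [3, 9), [11, 16), [18, 34).
Gaps within [3, 34): [9, 11), [16, 18).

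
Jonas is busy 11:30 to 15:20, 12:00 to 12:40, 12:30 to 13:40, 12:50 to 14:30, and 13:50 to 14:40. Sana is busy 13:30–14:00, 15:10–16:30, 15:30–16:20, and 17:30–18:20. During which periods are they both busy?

13:30-14:00, 15:10-15:20

A, merged: 11:30-15:20.
B, merged: 13:30-14:00, 15:10-16:30, 17:30-18:20.
11:30-15:20 meets the second set on 13:30-14:00, 15:10-15:20.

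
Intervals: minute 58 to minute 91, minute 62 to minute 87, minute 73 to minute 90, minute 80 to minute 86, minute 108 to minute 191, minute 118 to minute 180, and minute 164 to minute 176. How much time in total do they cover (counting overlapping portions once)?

116 minutes

Merged: minute 58 to minute 91, minute 108 to minute 191.
Lengths: 33 minutes + 83 minutes = 116 minutes.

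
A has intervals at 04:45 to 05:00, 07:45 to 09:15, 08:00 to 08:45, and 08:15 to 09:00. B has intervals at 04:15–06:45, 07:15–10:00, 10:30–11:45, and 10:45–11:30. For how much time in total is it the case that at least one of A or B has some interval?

A, merged: 04:45–05:00, 07:45–09:15.
B, merged: 04:15–06:45, 07:15–10:00, 10:30–11:45.
A ∪ B = 04:15–06:45, 07:15–10:00, 10:30–11:45.
Total: 2 h 30 min + 2 h 45 min + 1 h 15 min = 6 h 30 min.

6 h 30 min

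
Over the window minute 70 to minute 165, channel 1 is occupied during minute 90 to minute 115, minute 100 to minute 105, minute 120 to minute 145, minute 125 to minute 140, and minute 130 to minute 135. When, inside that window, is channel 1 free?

minute 70 to minute 90, minute 115 to minute 120, minute 145 to minute 165

The merged coverage is minute 90 to minute 115, minute 120 to minute 145.
Uncovered inside minute 70 to minute 165: minute 70 to minute 90, minute 115 to minute 120, minute 145 to minute 165.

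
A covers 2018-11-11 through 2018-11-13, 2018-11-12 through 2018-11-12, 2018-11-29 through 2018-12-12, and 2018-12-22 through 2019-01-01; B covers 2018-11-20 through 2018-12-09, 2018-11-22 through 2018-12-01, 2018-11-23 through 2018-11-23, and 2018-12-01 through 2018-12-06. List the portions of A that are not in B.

Merge the first list: 2018-11-11 through 2018-11-13, 2018-11-29 through 2018-12-12, 2018-12-22 through 2019-01-01.
Merge the second list: 2018-11-20 through 2018-12-09.
2018-11-11 through 2018-11-13 is untouched.
2018-11-29 through 2018-12-12 with B removed leaves 2018-12-10 through 2018-12-12.
2018-12-22 through 2019-01-01 is untouched.

2018-11-11 through 2018-11-13, 2018-12-10 through 2018-12-12, 2018-12-22 through 2019-01-01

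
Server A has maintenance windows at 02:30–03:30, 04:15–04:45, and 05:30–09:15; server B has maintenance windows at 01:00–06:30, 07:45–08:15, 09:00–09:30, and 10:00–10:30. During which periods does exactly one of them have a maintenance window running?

Only in the first: 06:30-07:45, 08:15-09:00.
Only in the second: 01:00-02:30, 03:30-04:15, 04:45-05:30, 09:15-09:30, 10:00-10:30.
Together these are the periods covered by exactly one.

01:00-02:30, 03:30-04:15, 04:45-05:30, 06:30-07:45, 08:15-09:00, 09:15-09:30, 10:00-10:30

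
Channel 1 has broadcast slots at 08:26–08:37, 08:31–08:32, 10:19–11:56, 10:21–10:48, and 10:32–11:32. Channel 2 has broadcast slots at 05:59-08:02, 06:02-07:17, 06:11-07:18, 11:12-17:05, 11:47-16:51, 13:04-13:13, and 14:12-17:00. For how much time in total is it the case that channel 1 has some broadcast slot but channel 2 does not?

First set merges to 08:26-08:37, 10:19-11:56.
Second set merges to 05:59-08:02, 11:12-17:05.
A \ B = 08:26-08:37, 10:19-11:12.
Total: 11 min + 53 min = 1 h 4 min.

1 h 4 min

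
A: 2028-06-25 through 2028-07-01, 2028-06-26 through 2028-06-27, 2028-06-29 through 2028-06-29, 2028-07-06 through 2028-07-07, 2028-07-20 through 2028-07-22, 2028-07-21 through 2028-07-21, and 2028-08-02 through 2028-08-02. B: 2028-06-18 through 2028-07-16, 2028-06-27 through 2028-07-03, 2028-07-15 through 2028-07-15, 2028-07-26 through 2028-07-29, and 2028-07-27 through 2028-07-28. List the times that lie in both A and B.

Merge the first list: 2028-06-25 through 2028-07-01, 2028-07-06 through 2028-07-07, 2028-07-20 through 2028-07-22, 2028-08-02 through 2028-08-02.
Merge the second list: 2028-06-18 through 2028-07-16, 2028-07-26 through 2028-07-29.
2028-06-25 through 2028-07-01 ∩ B → 2028-06-25 through 2028-07-01.
2028-07-06 through 2028-07-07 ∩ B → 2028-07-06 through 2028-07-07.
2028-07-20 through 2028-07-22 meets no B interval.
2028-08-02 through 2028-08-02 meets no B interval.

2028-06-25 through 2028-07-01, 2028-07-06 through 2028-07-07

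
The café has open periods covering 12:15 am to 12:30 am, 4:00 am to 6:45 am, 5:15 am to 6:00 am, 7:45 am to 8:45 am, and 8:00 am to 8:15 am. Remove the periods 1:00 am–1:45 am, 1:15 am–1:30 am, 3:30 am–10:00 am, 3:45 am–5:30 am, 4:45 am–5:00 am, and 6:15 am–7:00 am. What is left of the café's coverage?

First set merges to 12:15 am-12:30 am, 4:00 am-6:45 am, 7:45 am-8:45 am.
Second set merges to 1:00 am-1:45 am, 3:30 am-10:00 am.
12:15 am-12:30 am: no B overlap → unchanged.
4:00 am-6:45 am: fully covered by B → removed.
7:45 am-8:45 am: fully covered by B → removed.

12:15 am-12:30 am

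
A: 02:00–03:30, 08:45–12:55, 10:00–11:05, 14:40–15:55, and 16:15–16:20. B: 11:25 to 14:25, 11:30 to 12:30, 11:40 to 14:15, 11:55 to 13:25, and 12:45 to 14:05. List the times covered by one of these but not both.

02:00-03:30, 08:45-11:25, 12:55-14:25, 14:40-15:55, 16:15-16:20

First set merges to 02:00-03:30, 08:45-12:55, 14:40-15:55, 16:15-16:20.
Second set merges to 11:25-14:25.
A \ B = 02:00-03:30, 08:45-11:25, 14:40-15:55, 16:15-16:20.
B \ A = 12:55-14:25.
Union of the two gives the symmetric difference.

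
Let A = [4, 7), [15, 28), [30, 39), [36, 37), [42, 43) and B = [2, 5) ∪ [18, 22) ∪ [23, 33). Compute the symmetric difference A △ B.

[2, 4) ∪ [5, 7) ∪ [15, 18) ∪ [22, 23) ∪ [28, 30) ∪ [33, 39) ∪ [42, 43)

A, merged: [4, 7), [15, 28), [30, 39), [42, 43).
A but not B: [5, 7), [15, 18), [22, 23), [33, 39), [42, 43).
B but not A: [2, 4), [28, 30).
Combining gives A △ B.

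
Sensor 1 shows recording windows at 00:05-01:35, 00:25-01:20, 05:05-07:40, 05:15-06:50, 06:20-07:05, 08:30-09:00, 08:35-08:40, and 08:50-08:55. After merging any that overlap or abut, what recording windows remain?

00:05–01:35, 05:05–07:40, 08:30–09:00

00:25–01:20 overlaps/touches 00:05–01:35 → extend to 00:05–01:35.
05:05–07:40 is disjoint → start new block.
05:15–06:50 overlaps/touches 05:05–07:40 → extend to 05:05–07:40.
06:20–07:05 overlaps/touches 05:05–07:40 → extend to 05:05–07:40.
08:30–09:00 is disjoint → start new block.
08:35–08:40 overlaps/touches 08:30–09:00 → extend to 08:30–09:00.
08:50–08:55 overlaps/touches 08:30–09:00 → extend to 08:30–09:00.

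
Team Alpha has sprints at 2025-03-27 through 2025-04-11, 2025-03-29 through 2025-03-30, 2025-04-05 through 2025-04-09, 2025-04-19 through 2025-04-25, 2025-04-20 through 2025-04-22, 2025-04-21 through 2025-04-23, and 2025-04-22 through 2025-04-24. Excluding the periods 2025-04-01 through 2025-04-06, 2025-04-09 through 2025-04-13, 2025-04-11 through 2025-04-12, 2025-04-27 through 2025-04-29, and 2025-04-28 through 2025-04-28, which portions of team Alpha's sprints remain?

2025-03-27 through 2025-03-31, 2025-04-07 through 2025-04-08, 2025-04-19 through 2025-04-25

First set merges to 2025-03-27 through 2025-04-11, 2025-04-19 through 2025-04-25.
Second set merges to 2025-04-01 through 2025-04-06, 2025-04-09 through 2025-04-13, 2025-04-27 through 2025-04-29.
2025-03-27 through 2025-04-11 minus B → 2025-03-27 through 2025-03-31, 2025-04-07 through 2025-04-08.
2025-04-19 through 2025-04-25: no B overlap → unchanged.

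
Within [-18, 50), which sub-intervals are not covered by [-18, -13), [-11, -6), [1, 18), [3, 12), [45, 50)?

After merging, the occupied span is [-18, -13), [-11, -6), [1, 18), [45, 50).
Gaps within [-18, 50): [-13, -11), [-6, 1), [18, 45).

[-13, -11) ∪ [-6, 1) ∪ [18, 45)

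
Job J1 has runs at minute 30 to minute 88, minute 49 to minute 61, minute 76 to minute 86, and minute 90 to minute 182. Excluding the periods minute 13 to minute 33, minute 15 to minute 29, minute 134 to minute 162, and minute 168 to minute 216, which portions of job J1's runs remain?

Merge the first list: minute 30 to minute 88, minute 90 to minute 182.
Merge the second list: minute 13 to minute 33, minute 134 to minute 162, minute 168 to minute 216.
minute 30 to minute 88 \ B = minute 33 to minute 88.
minute 90 to minute 182 \ B = minute 90 to minute 134, minute 162 to minute 168.

minute 33 to minute 88, minute 90 to minute 134, minute 162 to minute 168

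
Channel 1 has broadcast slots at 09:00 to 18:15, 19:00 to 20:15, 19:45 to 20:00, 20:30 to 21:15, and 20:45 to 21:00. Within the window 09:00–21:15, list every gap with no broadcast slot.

After merging, the occupied span is 09:00–18:15, 19:00–20:15, 20:30–21:15.
Complement within 09:00–21:15: 18:15–19:00, 20:15–20:30.

18:15–19:00, 20:15–20:30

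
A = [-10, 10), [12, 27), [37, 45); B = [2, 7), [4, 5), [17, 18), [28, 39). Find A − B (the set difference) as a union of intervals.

[-10, 2) ∪ [7, 10) ∪ [12, 17) ∪ [18, 27) ∪ [39, 45)

Second set merges to [2, 7), [17, 18), [28, 39).
[-10, 10) \ B = [-10, 2), [7, 10).
[12, 27) \ B = [12, 17), [18, 27).
[37, 45) \ B = [39, 45).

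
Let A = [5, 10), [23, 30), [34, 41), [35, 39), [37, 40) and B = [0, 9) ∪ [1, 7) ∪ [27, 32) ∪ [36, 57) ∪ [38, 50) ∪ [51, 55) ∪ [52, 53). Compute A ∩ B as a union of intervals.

[5, 9) ∪ [27, 30) ∪ [36, 41)

Merge the first list: [5, 10), [23, 30), [34, 41).
Merge the second list: [0, 9), [27, 32), [36, 57).
[5, 10) overlaps B on [5, 9).
[23, 30) overlaps B on [27, 30).
[34, 41) overlaps B on [36, 41).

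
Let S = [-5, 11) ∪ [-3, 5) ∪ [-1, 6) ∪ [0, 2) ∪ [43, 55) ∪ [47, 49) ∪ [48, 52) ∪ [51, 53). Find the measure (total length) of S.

28

Merged: [-5, 11), [43, 55).
Lengths: 16 + 12 = 28.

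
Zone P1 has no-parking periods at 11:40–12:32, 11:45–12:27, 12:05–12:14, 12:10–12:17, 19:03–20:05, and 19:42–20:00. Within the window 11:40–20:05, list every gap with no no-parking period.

12:32–19:03

Covered (merged): 11:40–12:32, 19:03–20:05.
Complement within 11:40–20:05: 12:32–19:03.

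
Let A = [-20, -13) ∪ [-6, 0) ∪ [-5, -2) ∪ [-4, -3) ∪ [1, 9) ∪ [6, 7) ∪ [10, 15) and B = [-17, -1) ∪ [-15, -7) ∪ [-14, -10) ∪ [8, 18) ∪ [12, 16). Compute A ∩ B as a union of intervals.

First set merges to [-20, -13), [-6, 0), [1, 9), [10, 15).
Second set merges to [-17, -1), [8, 18).
[-20, -13) overlaps B on [-17, -13).
[-6, 0) overlaps B on [-6, -1).
[1, 9) overlaps B on [8, 9).
[10, 15) overlaps B on [10, 15).

[-17, -13) ∪ [-6, -1) ∪ [8, 9) ∪ [10, 15)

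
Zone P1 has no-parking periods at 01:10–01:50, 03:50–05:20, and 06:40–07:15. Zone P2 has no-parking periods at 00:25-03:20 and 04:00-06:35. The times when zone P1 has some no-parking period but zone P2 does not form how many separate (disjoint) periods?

A \ B = 03:50–04:00, 06:40–07:15.
That is 2 disjoint pieces.

2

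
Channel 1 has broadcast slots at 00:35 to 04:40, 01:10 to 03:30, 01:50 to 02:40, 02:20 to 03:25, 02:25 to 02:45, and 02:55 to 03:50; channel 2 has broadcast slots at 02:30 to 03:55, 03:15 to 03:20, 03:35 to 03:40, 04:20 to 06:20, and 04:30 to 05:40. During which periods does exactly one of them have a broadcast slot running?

00:35-02:30, 03:55-04:20, 04:40-06:20

Merge the first list: 00:35-04:40.
Merge the second list: 02:30-03:55, 04:20-06:20.
A \ B = 00:35-02:30, 03:55-04:20.
B \ A = 04:40-06:20.
Union of the two gives the symmetric difference.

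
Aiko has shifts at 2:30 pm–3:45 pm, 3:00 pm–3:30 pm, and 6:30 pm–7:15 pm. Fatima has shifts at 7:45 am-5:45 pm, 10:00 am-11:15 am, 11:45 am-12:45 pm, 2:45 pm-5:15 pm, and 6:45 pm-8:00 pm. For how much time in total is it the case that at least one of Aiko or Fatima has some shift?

11 h 30 min

Merge the first list: 2:30 pm–3:45 pm, 6:30 pm–7:15 pm.
Merge the second list: 7:45 am–5:45 pm, 6:45 pm–8:00 pm.
A ∪ B = 7:45 am–5:45 pm, 6:30 pm–8:00 pm.
Total: 10 h + 1 h 30 min = 11 h 30 min.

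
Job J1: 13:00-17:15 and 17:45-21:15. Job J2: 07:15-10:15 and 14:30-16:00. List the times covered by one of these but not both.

A \ B = 13:00-14:30, 16:00-17:15, 17:45-21:15.
B \ A = 07:15-10:15.
Union of the two gives the symmetric difference.

07:15-10:15, 13:00-14:30, 16:00-17:15, 17:45-21:15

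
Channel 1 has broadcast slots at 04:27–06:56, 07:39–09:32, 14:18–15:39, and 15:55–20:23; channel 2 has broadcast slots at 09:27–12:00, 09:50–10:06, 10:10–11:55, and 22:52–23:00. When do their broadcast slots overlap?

09:27–09:32

Merge the second list: 09:27–12:00, 22:52–23:00.
04:27–06:56: no overlap with the second set.
07:39–09:32 meets the second set on 09:27–09:32.
14:18–15:39: no overlap with the second set.
15:55–20:23: no overlap with the second set.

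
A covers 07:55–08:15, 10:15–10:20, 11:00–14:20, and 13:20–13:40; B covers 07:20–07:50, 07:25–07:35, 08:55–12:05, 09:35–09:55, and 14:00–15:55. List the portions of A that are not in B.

07:55–08:15, 12:05–14:00

First set merges to 07:55–08:15, 10:15–10:20, 11:00–14:20.
Second set merges to 07:20–07:50, 08:55–12:05, 14:00–15:55.
07:55–08:15 is untouched.
10:15–10:20 lies entirely inside B → drops out.
11:00–14:20 with B removed leaves 12:05–14:00.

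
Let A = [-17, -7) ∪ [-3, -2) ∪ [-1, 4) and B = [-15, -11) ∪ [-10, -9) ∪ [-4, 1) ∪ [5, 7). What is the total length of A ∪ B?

20

A ∪ B = [-17, -7), [-4, 4), [5, 7).
Total: 10 + 8 + 2 = 20.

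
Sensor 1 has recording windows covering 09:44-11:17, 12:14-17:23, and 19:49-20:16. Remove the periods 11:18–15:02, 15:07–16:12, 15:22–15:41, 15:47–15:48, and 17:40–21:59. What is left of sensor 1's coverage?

09:44–11:17, 15:02–15:07, 16:12–17:23

Merge the second list: 11:18–15:02, 15:07–16:12, 17:40–21:59.
09:44–11:17: no B overlap → unchanged.
12:14–17:23 minus B → 15:02–15:07, 16:12–17:23.
19:49–20:16: fully covered by B → removed.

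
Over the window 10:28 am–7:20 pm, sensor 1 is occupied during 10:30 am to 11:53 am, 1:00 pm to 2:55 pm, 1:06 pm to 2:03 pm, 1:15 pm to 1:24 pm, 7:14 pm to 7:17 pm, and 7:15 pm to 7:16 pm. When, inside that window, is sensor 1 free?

After merging, the occupied span is 10:30 am–11:53 am, 1:00 pm–2:55 pm, 7:14 pm–7:17 pm.
Gaps within 10:28 am–7:20 pm: 10:28 am–10:30 am, 11:53 am–1:00 pm, 2:55 pm–7:14 pm, 7:17 pm–7:20 pm.

10:28 am–10:30 am, 11:53 am–1:00 pm, 2:55 pm–7:14 pm, 7:17 pm–7:20 pm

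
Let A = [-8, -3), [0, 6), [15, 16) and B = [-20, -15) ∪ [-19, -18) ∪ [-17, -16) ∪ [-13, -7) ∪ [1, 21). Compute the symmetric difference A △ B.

B, merged: [-20, -15), [-13, -7), [1, 21).
Only in the first: [-7, -3), [0, 1).
Only in the second: [-20, -15), [-13, -8), [6, 15), [16, 21).
Together these are the periods covered by exactly one.

[-20, -15) ∪ [-13, -8) ∪ [-7, -3) ∪ [0, 1) ∪ [6, 15) ∪ [16, 21)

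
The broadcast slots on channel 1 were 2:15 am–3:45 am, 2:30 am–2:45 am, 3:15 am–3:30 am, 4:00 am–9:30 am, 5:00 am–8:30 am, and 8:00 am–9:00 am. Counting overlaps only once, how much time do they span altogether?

7 h

Merged: 2:15 am–3:45 am, 4:00 am–9:30 am.
Lengths: 1 h 30 min + 5 h 30 min = 7 h.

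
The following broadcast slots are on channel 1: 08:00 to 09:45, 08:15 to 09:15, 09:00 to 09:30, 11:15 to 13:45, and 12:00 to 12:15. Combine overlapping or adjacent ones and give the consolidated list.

08:15-09:15 overlaps/touches 08:00-09:45 → extend to 08:00-09:45.
09:00-09:30 overlaps/touches 08:00-09:45 → extend to 08:00-09:45.
11:15-13:45 is disjoint → start new block.
12:00-12:15 overlaps/touches 11:15-13:45 → extend to 11:15-13:45.

08:00-09:45, 11:15-13:45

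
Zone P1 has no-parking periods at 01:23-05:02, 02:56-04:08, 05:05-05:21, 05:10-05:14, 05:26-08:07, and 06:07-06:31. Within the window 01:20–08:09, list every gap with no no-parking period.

01:20–01:23, 05:02–05:05, 05:21–05:26, 08:07–08:09

After merging, the occupied span is 01:23–05:02, 05:05–05:21, 05:26–08:07.
Complement within 01:20–08:09: 01:20–01:23, 05:02–05:05, 05:21–05:26, 08:07–08:09.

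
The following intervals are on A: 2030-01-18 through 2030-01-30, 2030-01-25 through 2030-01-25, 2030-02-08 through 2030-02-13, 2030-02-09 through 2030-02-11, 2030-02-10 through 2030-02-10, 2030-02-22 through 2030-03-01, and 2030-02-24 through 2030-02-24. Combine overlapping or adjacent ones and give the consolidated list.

2030-01-25 through 2030-01-25 overlaps/touches 2030-01-18 through 2030-01-30 → extend to 2030-01-18 through 2030-01-30.
2030-02-08 through 2030-02-13 is disjoint → start new block.
2030-02-09 through 2030-02-11 overlaps/touches 2030-02-08 through 2030-02-13 → extend to 2030-02-08 through 2030-02-13.
2030-02-10 through 2030-02-10 overlaps/touches 2030-02-08 through 2030-02-13 → extend to 2030-02-08 through 2030-02-13.
2030-02-22 through 2030-03-01 is disjoint → start new block.
2030-02-24 through 2030-02-24 overlaps/touches 2030-02-22 through 2030-03-01 → extend to 2030-02-22 through 2030-03-01.

2030-01-18 through 2030-01-30, 2030-02-08 through 2030-02-13, 2030-02-22 through 2030-03-01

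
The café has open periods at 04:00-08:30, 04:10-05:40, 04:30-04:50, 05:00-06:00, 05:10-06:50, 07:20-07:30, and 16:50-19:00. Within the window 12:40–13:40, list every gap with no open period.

12:40-13:40

After merging, the occupied span is 04:00-08:30, 16:50-19:00.
Uncovered inside 12:40-13:40: 12:40-13:40.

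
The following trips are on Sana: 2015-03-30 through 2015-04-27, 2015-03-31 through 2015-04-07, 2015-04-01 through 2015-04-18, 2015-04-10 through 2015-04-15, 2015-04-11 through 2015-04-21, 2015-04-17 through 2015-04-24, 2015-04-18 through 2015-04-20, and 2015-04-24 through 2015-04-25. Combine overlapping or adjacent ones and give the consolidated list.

2015-03-31 through 2015-04-07 overlaps/touches 2015-03-30 through 2015-04-27 → extend to 2015-03-30 through 2015-04-27.
2015-04-01 through 2015-04-18 overlaps/touches 2015-03-30 through 2015-04-27 → extend to 2015-03-30 through 2015-04-27.
2015-04-10 through 2015-04-15 overlaps/touches 2015-03-30 through 2015-04-27 → extend to 2015-03-30 through 2015-04-27.
2015-04-11 through 2015-04-21 overlaps/touches 2015-03-30 through 2015-04-27 → extend to 2015-03-30 through 2015-04-27.
2015-04-17 through 2015-04-24 overlaps/touches 2015-03-30 through 2015-04-27 → extend to 2015-03-30 through 2015-04-27.
2015-04-18 through 2015-04-20 overlaps/touches 2015-03-30 through 2015-04-27 → extend to 2015-03-30 through 2015-04-27.
2015-04-24 through 2015-04-25 overlaps/touches 2015-03-30 through 2015-04-27 → extend to 2015-03-30 through 2015-04-27.

2015-03-30 through 2015-04-27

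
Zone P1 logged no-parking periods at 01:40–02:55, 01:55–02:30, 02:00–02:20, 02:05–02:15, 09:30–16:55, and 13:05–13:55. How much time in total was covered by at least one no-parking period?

8 h 40 min

Merged: 01:40–02:55, 09:30–16:55.
Lengths: 1 h 15 min + 7 h 25 min = 8 h 40 min.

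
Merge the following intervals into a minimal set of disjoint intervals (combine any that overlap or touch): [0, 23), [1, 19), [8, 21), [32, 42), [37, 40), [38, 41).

[1, 19) overlaps/touches [0, 23) → extend to [0, 23).
[8, 21) overlaps/touches [0, 23) → extend to [0, 23).
[32, 42) is disjoint → start new block.
[37, 40) overlaps/touches [32, 42) → extend to [32, 42).
[38, 41) overlaps/touches [32, 42) → extend to [32, 42).

[0, 23) ∪ [32, 42)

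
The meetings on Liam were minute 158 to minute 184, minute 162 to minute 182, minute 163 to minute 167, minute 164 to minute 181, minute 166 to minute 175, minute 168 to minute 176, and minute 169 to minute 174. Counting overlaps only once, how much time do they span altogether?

Merged: minute 158 to minute 184.
Length: 26 minutes.

26 minutes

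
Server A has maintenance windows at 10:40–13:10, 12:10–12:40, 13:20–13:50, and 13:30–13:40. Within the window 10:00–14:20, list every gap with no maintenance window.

10:00-10:40, 13:10-13:20, 13:50-14:20

The merged coverage is 10:40-13:10, 13:20-13:50.
Complement within 10:00-14:20: 10:00-10:40, 13:10-13:20, 13:50-14:20.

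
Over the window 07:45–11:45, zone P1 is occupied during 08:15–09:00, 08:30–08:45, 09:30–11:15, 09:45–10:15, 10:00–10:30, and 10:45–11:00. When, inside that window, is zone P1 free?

07:45-08:15, 09:00-09:30, 11:15-11:45

The merged coverage is 08:15-09:00, 09:30-11:15.
Uncovered inside 07:45-11:45: 07:45-08:15, 09:00-09:30, 11:15-11:45.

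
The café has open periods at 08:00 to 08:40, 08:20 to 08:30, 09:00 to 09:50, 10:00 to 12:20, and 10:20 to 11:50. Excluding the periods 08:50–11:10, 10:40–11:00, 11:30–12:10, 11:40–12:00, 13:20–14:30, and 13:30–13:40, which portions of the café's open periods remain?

08:00–08:40, 11:10–11:30, 12:10–12:20

A, merged: 08:00–08:40, 09:00–09:50, 10:00–12:20.
B, merged: 08:50–11:10, 11:30–12:10, 13:20–14:30.
08:00–08:40: no B overlap → unchanged.
09:00–09:50: fully covered by B → removed.
10:00–12:20 minus B → 11:10–11:30, 12:10–12:20.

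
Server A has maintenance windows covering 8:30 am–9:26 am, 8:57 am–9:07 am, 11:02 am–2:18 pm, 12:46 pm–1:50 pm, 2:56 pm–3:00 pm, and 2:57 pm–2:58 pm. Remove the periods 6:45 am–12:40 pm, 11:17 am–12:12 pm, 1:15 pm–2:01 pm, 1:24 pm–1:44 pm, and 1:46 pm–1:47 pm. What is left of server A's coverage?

12:40 pm–1:15 pm, 2:01 pm–2:18 pm, 2:56 pm–3:00 pm

First set merges to 8:30 am–9:26 am, 11:02 am–2:18 pm, 2:56 pm–3:00 pm.
Second set merges to 6:45 am–12:40 pm, 1:15 pm–2:01 pm.
8:30 am–9:26 am: entirely removed.
11:02 am–2:18 pm \ B = 12:40 pm–1:15 pm, 2:01 pm–2:18 pm.
2:56 pm–3:00 pm: nothing removed.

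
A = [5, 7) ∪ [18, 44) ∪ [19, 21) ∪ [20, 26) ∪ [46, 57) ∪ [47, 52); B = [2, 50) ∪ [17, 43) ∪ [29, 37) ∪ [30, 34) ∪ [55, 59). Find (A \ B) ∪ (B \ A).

Merge the first list: [5, 7), [18, 44), [46, 57).
Merge the second list: [2, 50), [55, 59).
A \ B = [50, 55).
B \ A = [2, 5), [7, 18), [44, 46), [57, 59).
Union of the two gives the symmetric difference.

[2, 5) ∪ [7, 18) ∪ [44, 46) ∪ [50, 55) ∪ [57, 59)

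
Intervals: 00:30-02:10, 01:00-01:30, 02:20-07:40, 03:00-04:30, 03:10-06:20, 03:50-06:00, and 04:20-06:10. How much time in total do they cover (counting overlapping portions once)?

Merged: 00:30–02:10, 02:20–07:40.
Lengths: 1 h 40 min + 5 h 20 min = 7 h.

7 h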